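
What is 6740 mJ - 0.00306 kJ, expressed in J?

In J:
  6740 mJ = 6740 × 10⁻³ J = 6.74
  0.00306 kJ = 0.00306 × 10³ J = 3.06
Difference: 6.74 - 3.06 = 3.68

3.68 J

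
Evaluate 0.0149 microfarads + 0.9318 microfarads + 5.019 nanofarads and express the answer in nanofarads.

In nanofarads:
  0.0149 microfarads = 0.0149 × 10³ nanofarads = 14.9
  0.9318 microfarads = 0.9318 × 10³ nanofarads = 931.8
  5.019 nanofarads → 5.019
Sum: 14.9 + 931.8 + 5.019 = 951.719

951.719 nanofarads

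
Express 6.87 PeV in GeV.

6870000 GeV

peta = 10¹⁵, giga = 10⁹; factor is 10⁶.
6.87 × 10⁶ = 6870000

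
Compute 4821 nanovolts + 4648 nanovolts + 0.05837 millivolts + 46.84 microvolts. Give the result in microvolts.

In microvolts:
  4821 nanovolts = 4821 × 10^-3 microvolts = 4.821
  4648 nanovolts = 4648 × 10^-3 microvolts = 4.648
  0.05837 millivolts = 0.05837 × 10^3 microvolts = 58.37
  46.84 microvolts → 46.84
Sum: 4.821 + 4.648 + 58.37 + 46.84 = 114.679

114.679 microvolts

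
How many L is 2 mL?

milli = 10⁻³, (no prefix) = 10⁰; factor is 10⁻³.
2 × 10⁻³ = 0.002

0.002 L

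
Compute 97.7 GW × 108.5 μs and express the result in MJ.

97.7 × 10⁹ × 108.5 × 10⁻⁶ = 10600.45 × 10³ J

10.60045 MJ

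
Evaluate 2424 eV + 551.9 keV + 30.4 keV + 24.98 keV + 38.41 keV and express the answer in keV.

In keV:
  2424 eV = 2424 × 10^-3 keV = 2.424
  551.9 keV → 551.9
  30.4 keV → 30.4
  24.98 keV → 24.98
  38.41 keV → 38.41
Sum: 2.424 + 551.9 + 30.4 + 24.98 + 38.41 = 648.114

648.114 keV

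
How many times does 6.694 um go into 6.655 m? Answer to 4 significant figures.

994200

(6.655) / (6.694e-6) = 0.99417e6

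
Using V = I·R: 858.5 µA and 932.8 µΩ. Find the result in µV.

0.8008088 µV

858.5e-6 × 932.8e-6 = 800808.8e-12 V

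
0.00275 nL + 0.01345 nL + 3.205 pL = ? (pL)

In pL:
  0.00275 nL = 0.00275 × 10³ pL = 2.75
  0.01345 nL = 0.01345 × 10³ pL = 13.45
  3.205 pL → 3.205
Sum: 2.75 + 13.45 + 3.205 = 19.405

19.405 pL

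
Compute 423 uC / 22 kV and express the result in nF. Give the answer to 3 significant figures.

19.2 nF

(423 × 10⁻⁶) / (22 × 10³) = 19.227 × 10⁻⁹ F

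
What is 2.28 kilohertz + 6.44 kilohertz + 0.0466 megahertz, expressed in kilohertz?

In kilohertz:
  2.28 kilohertz → 2.28
  6.44 kilohertz → 6.44
  0.0466 megahertz = 0.0466e3 kilohertz = 46.6
Sum: 2.28 + 6.44 + 46.6 = 55.32

55.32 kilohertz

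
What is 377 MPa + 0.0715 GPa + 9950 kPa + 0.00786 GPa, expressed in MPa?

466.31 MPa

In MPa:
  377 MPa → 377
  0.0715 GPa = 0.0715 × 10^3 MPa = 71.5
  9950 kPa = 9950 × 10^-3 MPa = 9.95
  0.00786 GPa = 0.00786 × 10^3 MPa = 7.86
Sum: 377 + 71.5 + 9.95 + 7.86 = 466.31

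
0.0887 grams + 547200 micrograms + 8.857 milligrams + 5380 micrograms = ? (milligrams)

In milligrams:
  0.0887 grams = 0.0887e3 milligrams = 88.7
  547200 micrograms = 547200e-3 milligrams = 547.2
  8.857 milligrams → 8.857
  5380 micrograms = 5380e-3 milligrams = 5.38
Sum: 88.7 + 547.2 + 8.857 + 5.38 = 650.137

650.137 milligrams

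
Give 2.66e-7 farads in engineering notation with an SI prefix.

= 266e-9 farads; 1e-9 is nano.

266 nanofarads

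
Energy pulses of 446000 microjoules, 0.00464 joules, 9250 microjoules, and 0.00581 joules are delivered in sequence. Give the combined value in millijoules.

465.7 millijoules

In millijoules:
  446000 microjoules = 446000 × 10^-3 millijoules = 446
  0.00464 joules = 0.00464 × 10^3 millijoules = 4.64
  9250 microjoules = 9250 × 10^-3 millijoules = 9.25
  0.00581 joules = 0.00581 × 10^3 millijoules = 5.81
Sum: 446 + 4.64 + 9.25 + 5.81 = 465.7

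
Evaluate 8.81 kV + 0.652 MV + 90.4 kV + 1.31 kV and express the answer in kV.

In kV:
  8.81 kV → 8.81
  0.652 MV = 0.652 × 10^3 kV = 652
  90.4 kV → 90.4
  1.31 kV → 1.31
Sum: 8.81 + 652 + 90.4 + 1.31 = 752.52

752.52 kV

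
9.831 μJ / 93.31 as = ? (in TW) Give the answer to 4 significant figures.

(9.831 × 10^-6) / (93.31 × 10^-18) = 0.105358 × 10^12 W

0.1054 TW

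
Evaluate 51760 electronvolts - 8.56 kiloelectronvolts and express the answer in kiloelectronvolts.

In kiloelectronvolts:
  51760 electronvolts = 51760e-3 kiloelectronvolts = 51.76
  8.56 kiloelectronvolts → 8.56
Difference: 51.76 - 8.56 = 43.2

43.2 kiloelectronvolts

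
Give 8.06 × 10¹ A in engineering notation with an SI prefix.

80.6 A

= 80.6 A; mantissa already in [1, 1000).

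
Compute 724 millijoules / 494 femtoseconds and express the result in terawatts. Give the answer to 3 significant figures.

1.47 terawatts

(724 × 10⁻³) / (494 × 10⁻¹⁵) = 1.4656 × 10¹² W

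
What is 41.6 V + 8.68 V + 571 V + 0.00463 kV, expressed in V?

625.91 V

In V:
  41.6 V → 41.6
  8.68 V → 8.68
  571 V → 571
  0.00463 kV = 0.00463 × 10^3 V = 4.63
Sum: 41.6 + 8.68 + 571 + 4.63 = 625.91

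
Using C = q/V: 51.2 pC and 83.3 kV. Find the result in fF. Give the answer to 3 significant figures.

(51.2 × 10⁻¹²) / (83.3 × 10³) = 0.61465 × 10⁻¹⁵ F

0.615 fF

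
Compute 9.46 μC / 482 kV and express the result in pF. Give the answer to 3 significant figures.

(9.46 × 10⁻⁶) / (482 × 10³) = 0.019627 × 10⁻⁹ F

19.6 pF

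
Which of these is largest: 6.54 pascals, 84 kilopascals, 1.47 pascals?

6.54 pascals = 6.54 pascals
84 kilopascals = 84000 pascals
1.47 pascals = 1.47 pascals

84 kilopascals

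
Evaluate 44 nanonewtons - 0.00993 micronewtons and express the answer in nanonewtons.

In nanonewtons:
  44 nanonewtons → 44
  0.00993 micronewtons = 0.00993e3 nanonewtons = 9.93
Difference: 44 - 9.93 = 34.07

34.07 nanonewtons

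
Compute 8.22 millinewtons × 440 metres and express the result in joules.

3.6168 joules

8.22 × 10⁻³ × 440 = 3616.8 × 10⁻³ J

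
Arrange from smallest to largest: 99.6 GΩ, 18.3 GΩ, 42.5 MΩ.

42.5 MΩ < 18.3 GΩ < 99.6 GΩ

99.6 GΩ = 99600000000 Ω
18.3 GΩ = 18300000000 Ω
42.5 MΩ = 42500000 Ω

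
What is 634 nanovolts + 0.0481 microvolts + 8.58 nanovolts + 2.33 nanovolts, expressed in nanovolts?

693.01 nanovolts

In nanovolts:
  634 nanovolts → 634
  0.0481 microvolts = 0.0481e3 nanovolts = 48.1
  8.58 nanovolts → 8.58
  2.33 nanovolts → 2.33
Sum: 634 + 48.1 + 8.58 + 2.33 = 693.01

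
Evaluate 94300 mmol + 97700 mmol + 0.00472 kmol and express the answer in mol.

196.72 mol

In mol:
  94300 mmol = 94300 × 10⁻³ mol = 94.3
  97700 mmol = 97700 × 10⁻³ mol = 97.7
  0.00472 kmol = 0.00472 × 10³ mol = 4.72
Sum: 94.3 + 97.7 + 4.72 = 196.72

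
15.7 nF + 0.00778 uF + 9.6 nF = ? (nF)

33.08 nF

In nF:
  15.7 nF → 15.7
  0.00778 uF = 0.00778 × 10^3 nF = 7.78
  9.6 nF → 9.6
Sum: 15.7 + 7.78 + 9.6 = 33.08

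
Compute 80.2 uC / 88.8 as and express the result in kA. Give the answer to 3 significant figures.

(80.2 × 10^-6) / (88.8 × 10^-18) = 0.90315 × 10^12 A

903000000 kA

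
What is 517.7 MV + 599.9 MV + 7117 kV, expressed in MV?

In MV:
  517.7 MV → 517.7
  599.9 MV → 599.9
  7117 kV = 7117 × 10^-3 MV = 7.117
Sum: 517.7 + 599.9 + 7.117 = 1124.717

1124.717 MV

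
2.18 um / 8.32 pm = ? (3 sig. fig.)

(2.18e-6) / (8.32e-12) = 0.262e6

262000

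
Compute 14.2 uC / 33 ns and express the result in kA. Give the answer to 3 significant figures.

(14.2e-6) / (33e-9) = 0.4303e3 A

0.430 kA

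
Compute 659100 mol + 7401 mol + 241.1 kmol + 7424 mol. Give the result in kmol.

In kmol:
  659100 mol = 659100e-3 kmol = 659.1
  7401 mol = 7401e-3 kmol = 7.401
  241.1 kmol → 241.1
  7424 mol = 7424e-3 kmol = 7.424
Sum: 659.1 + 7.401 + 241.1 + 7.424 = 915.025

915.025 kmol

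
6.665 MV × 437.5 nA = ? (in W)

6.665 × 10⁶ × 437.5 × 10⁻⁹ = 2915.9375 × 10⁻³ W

2.9159375 W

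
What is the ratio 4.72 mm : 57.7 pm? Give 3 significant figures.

(4.72e-3) / (57.7e-12) = 0.0818e9

81800000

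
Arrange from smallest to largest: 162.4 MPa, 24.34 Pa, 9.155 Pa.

9.155 Pa < 24.34 Pa < 162.4 MPa

162.4 MPa = 162400000 Pa
24.34 Pa = 24.34 Pa
9.155 Pa = 9.155 Pa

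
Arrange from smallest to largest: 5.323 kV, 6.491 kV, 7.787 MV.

5.323 kV = 5323 V
6.491 kV = 6491 V
7.787 MV = 7787000 V

5.323 kV < 6.491 kV < 7.787 MV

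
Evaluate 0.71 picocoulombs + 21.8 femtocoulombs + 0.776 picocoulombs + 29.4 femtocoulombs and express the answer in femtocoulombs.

1537.2 femtocoulombs

In femtocoulombs:
  0.71 picocoulombs = 0.71e3 femtocoulombs = 710
  21.8 femtocoulombs → 21.8
  0.776 picocoulombs = 0.776e3 femtocoulombs = 776
  29.4 femtocoulombs → 29.4
Sum: 710 + 21.8 + 776 + 29.4 = 1537.2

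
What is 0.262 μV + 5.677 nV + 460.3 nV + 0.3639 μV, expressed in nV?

1091.877 nV

In nV:
  0.262 μV = 0.262 × 10^3 nV = 262
  5.677 nV → 5.677
  460.3 nV → 460.3
  0.3639 μV = 0.3639 × 10^3 nV = 363.9
Sum: 262 + 5.677 + 460.3 + 363.9 = 1091.877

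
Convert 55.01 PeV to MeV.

peta = 10¹⁵, mega = 10⁶; factor is 10⁹.
55.01 × 10⁹ = 55010000000

55010000000 MeV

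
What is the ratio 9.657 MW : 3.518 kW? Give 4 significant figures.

(9.657 × 10⁶) / (3.518 × 10³) = 2.745 × 10³

2745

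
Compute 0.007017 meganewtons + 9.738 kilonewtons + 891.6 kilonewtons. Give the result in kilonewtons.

908.355 kilonewtons

In kilonewtons:
  0.007017 meganewtons = 0.007017e3 kilonewtons = 7.017
  9.738 kilonewtons → 9.738
  891.6 kilonewtons → 891.6
Sum: 7.017 + 9.738 + 891.6 = 908.355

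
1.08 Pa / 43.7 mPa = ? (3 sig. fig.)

24.7

(1.08) / (43.7e-3) = 0.02471e3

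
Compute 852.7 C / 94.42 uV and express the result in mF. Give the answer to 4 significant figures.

(852.7) / (94.42e-6) = 9.03093e6 F

9031000000 mF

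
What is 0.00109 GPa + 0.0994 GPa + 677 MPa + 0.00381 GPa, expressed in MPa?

781.3 MPa

In MPa:
  0.00109 GPa = 0.00109 × 10³ MPa = 1.09
  0.0994 GPa = 0.0994 × 10³ MPa = 99.4
  677 MPa → 677
  0.00381 GPa = 0.00381 × 10³ MPa = 3.81
Sum: 1.09 + 99.4 + 677 + 3.81 = 781.3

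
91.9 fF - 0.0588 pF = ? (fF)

33.1 fF

In fF:
  91.9 fF → 91.9
  0.0588 pF = 0.0588 × 10³ fF = 58.8
Difference: 91.9 - 58.8 = 33.1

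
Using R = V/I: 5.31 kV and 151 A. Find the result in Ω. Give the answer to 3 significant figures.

35.2 Ω

(5.31 × 10³) / (151) = 0.035166 × 10³ Ω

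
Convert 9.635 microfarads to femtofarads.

micro = 10⁻⁶, femto = 10⁻¹⁵; factor is 10⁹.
9.635 × 10⁹ = 9635000000

9635000000 femtofarads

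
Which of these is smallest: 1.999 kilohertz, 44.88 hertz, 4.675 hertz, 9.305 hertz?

4.675 hertz

1.999 kilohertz = 1999 hertz
44.88 hertz = 44.88 hertz
4.675 hertz = 4.675 hertz
9.305 hertz = 9.305 hertz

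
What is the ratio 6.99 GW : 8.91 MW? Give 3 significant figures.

(6.99e9) / (8.91e6) = 0.7845e3

785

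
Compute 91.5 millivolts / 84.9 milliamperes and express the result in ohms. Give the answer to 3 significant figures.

1.08 ohms

(91.5 × 10^-3) / (84.9 × 10^-3) = 1.0777 Ω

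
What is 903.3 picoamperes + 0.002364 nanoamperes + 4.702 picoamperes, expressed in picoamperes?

910.366 picoamperes

In picoamperes:
  903.3 picoamperes → 903.3
  0.002364 nanoamperes = 0.002364 × 10^3 picoamperes = 2.364
  4.702 picoamperes → 4.702
Sum: 903.3 + 2.364 + 4.702 = 910.366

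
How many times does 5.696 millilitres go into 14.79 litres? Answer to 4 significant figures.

(14.79) / (5.696 × 10^-3) = 2.5966 × 10^3

2597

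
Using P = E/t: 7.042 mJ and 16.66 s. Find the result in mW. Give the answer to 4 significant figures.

(7.042 × 10⁻³) / (16.66) = 0.422689 × 10⁻³ W

0.4227 mW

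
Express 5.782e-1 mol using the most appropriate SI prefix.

578.2 mmol

= 578.2e-3 mol; 1e-3 is milli.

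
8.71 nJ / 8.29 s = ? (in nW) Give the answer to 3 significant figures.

(8.71e-9) / (8.29) = 1.0507e-9 W

1.05 nW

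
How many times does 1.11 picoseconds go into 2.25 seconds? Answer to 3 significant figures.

2030000000000

(2.25) / (1.11 × 10⁻¹²) = 2.027 × 10¹²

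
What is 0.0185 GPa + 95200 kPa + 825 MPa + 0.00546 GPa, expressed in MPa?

944.16 MPa

In MPa:
  0.0185 GPa = 0.0185 × 10³ MPa = 18.5
  95200 kPa = 95200 × 10⁻³ MPa = 95.2
  825 MPa → 825
  0.00546 GPa = 0.00546 × 10³ MPa = 5.46
Sum: 18.5 + 95.2 + 825 + 5.46 = 944.16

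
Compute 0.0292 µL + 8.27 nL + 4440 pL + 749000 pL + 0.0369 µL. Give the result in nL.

In nL:
  0.0292 µL = 0.0292 × 10³ nL = 29.2
  8.27 nL → 8.27
  4440 pL = 4440 × 10⁻³ nL = 4.44
  749000 pL = 749000 × 10⁻³ nL = 749
  0.0369 µL = 0.0369 × 10³ nL = 36.9
Sum: 29.2 + 8.27 + 4.44 + 749 + 36.9 = 827.81

827.81 nL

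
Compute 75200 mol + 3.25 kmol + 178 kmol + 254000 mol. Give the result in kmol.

510.45 kmol

In kmol:
  75200 mol = 75200e-3 kmol = 75.2
  3.25 kmol → 3.25
  178 kmol → 178
  254000 mol = 254000e-3 kmol = 254
Sum: 75.2 + 3.25 + 178 + 254 = 510.45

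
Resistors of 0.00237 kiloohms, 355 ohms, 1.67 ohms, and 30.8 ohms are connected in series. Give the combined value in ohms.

389.84 ohms

In ohms:
  0.00237 kiloohms = 0.00237 × 10³ ohms = 2.37
  355 ohms → 355
  1.67 ohms → 1.67
  30.8 ohms → 30.8
Sum: 2.37 + 355 + 1.67 + 30.8 = 389.84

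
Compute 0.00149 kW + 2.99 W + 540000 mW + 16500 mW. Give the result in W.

In W:
  0.00149 kW = 0.00149 × 10³ W = 1.49
  2.99 W → 2.99
  540000 mW = 540000 × 10⁻³ W = 540
  16500 mW = 16500 × 10⁻³ W = 16.5
Sum: 1.49 + 2.99 + 540 + 16.5 = 560.98

560.98 W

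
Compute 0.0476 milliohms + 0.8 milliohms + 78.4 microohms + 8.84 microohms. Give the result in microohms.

In microohms:
  0.0476 milliohms = 0.0476e3 microohms = 47.6
  0.8 milliohms = 0.8e3 microohms = 800
  78.4 microohms → 78.4
  8.84 microohms → 8.84
Sum: 47.6 + 800 + 78.4 + 8.84 = 934.84

934.84 microohms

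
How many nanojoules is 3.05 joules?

(no prefix) = 10^0, nano = 10^-9; factor is 10^9.
3.05 × 10^9 = 3050000000

3050000000 nanojoules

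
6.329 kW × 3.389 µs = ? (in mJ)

21.448981 mJ

6.329 × 10^3 × 3.389 × 10^-6 = 21.448981 × 10^-3 J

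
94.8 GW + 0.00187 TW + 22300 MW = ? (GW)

In GW:
  94.8 GW → 94.8
  0.00187 TW = 0.00187 × 10^3 GW = 1.87
  22300 MW = 22300 × 10^-3 GW = 22.3
Sum: 94.8 + 1.87 + 22.3 = 118.97

118.97 GW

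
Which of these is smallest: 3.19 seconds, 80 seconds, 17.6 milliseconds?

17.6 milliseconds

3.19 seconds = 3.19 seconds
80 seconds = 80 seconds
17.6 milliseconds = 0.0176 seconds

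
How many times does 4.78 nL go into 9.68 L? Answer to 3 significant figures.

(9.68) / (4.78 × 10^-9) = 2.025 × 10^9

2030000000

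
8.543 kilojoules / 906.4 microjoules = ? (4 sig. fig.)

9425000

(8.543 × 10^3) / (906.4 × 10^-6) = 0.0094252 × 10^9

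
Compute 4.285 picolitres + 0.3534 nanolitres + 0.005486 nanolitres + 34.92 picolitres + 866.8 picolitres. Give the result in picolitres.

1264.891 picolitres

In picolitres:
  4.285 picolitres → 4.285
  0.3534 nanolitres = 0.3534 × 10³ picolitres = 353.4
  0.005486 nanolitres = 0.005486 × 10³ picolitres = 5.486
  34.92 picolitres → 34.92
  866.8 picolitres → 866.8
Sum: 4.285 + 353.4 + 5.486 + 34.92 + 866.8 = 1264.891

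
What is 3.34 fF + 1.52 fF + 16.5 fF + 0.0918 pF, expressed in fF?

In fF:
  3.34 fF → 3.34
  1.52 fF → 1.52
  16.5 fF → 16.5
  0.0918 pF = 0.0918e3 fF = 91.8
Sum: 3.34 + 1.52 + 16.5 + 91.8 = 113.16

113.16 fF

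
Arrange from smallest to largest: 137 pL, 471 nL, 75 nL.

137 pL = 0.000000000137 L
471 nL = 0.000000471 L
75 nL = 0.000000075 L

137 pL < 75 nL < 471 nL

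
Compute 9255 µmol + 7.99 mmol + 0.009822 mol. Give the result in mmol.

In mmol:
  9255 µmol = 9255 × 10⁻³ mmol = 9.255
  7.99 mmol → 7.99
  0.009822 mol = 0.009822 × 10³ mmol = 9.822
Sum: 9.255 + 7.99 + 9.822 = 27.067

27.067 mmol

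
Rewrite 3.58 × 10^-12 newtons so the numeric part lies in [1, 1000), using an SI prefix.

= 3.58 × 10^-12 newtons; 10^-12 is pico.

3.58 piconewtons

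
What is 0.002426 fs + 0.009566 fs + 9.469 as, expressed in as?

In as:
  0.002426 fs = 0.002426e3 as = 2.426
  0.009566 fs = 0.009566e3 as = 9.566
  9.469 as → 9.469
Sum: 2.426 + 9.566 + 9.469 = 21.461

21.461 as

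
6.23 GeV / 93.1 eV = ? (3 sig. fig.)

66900000

(6.23e9) / (93.1) = 0.06692e9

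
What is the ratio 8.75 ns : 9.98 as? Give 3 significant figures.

877000000

(8.75 × 10^-9) / (9.98 × 10^-18) = 0.8768 × 10^9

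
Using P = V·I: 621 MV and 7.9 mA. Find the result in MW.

4.9059 MW

621e6 × 7.9e-3 = 4905.9e3 W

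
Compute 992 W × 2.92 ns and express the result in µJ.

2.89664 µJ

992 × 2.92 × 10⁻⁹ = 2896.64 × 10⁻⁹ J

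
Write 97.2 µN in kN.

0.0000000972 kN

micro = 10^-6, kilo = 10^3; factor is 10^-9.
97.2 × 10^-9 = 0.0000000972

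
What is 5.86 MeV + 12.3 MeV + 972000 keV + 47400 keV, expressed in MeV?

1037.56 MeV

In MeV:
  5.86 MeV → 5.86
  12.3 MeV → 12.3
  972000 keV = 972000 × 10^-3 MeV = 972
  47400 keV = 47400 × 10^-3 MeV = 47.4
Sum: 5.86 + 12.3 + 972 + 47.4 = 1037.56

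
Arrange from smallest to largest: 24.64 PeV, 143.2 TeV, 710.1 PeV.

143.2 TeV < 24.64 PeV < 710.1 PeV

24.64 PeV = 24640000000000000 eV
143.2 TeV = 143200000000000 eV
710.1 PeV = 710100000000000000 eV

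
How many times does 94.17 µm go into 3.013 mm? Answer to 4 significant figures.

(3.013 × 10^-3) / (94.17 × 10^-6) = 0.031995 × 10^3

32.00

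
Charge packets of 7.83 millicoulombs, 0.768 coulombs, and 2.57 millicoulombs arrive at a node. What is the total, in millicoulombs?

In millicoulombs:
  7.83 millicoulombs → 7.83
  0.768 coulombs = 0.768 × 10³ millicoulombs = 768
  2.57 millicoulombs → 2.57
Sum: 7.83 + 768 + 2.57 = 778.4

778.4 millicoulombs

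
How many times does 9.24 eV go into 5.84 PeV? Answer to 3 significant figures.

632000000000000

(5.84 × 10¹⁵) / (9.24) = 0.632 × 10¹⁵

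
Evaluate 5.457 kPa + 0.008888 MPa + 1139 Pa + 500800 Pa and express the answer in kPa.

In kPa:
  5.457 kPa → 5.457
  0.008888 MPa = 0.008888 × 10³ kPa = 8.888
  1139 Pa = 1139 × 10⁻³ kPa = 1.139
  500800 Pa = 500800 × 10⁻³ kPa = 500.8
Sum: 5.457 + 8.888 + 1.139 + 500.8 = 516.284

516.284 kPa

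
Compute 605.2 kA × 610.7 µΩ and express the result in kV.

0.36959564 kV

605.2 × 10³ × 610.7 × 10⁻⁶ = 369595.64 × 10⁻³ V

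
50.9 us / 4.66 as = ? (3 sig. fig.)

10900000000000

(50.9 × 10^-6) / (4.66 × 10^-18) = 10.92 × 10^12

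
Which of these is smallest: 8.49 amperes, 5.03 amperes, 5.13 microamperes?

5.13 microamperes

8.49 amperes = 8.49 amperes
5.03 amperes = 5.03 amperes
5.13 microamperes = 0.00000513 amperes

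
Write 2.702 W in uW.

2702000 uW

(no prefix) = 10⁰, micro = 10⁻⁶; factor is 10⁶.
2.702 × 10⁶ = 2702000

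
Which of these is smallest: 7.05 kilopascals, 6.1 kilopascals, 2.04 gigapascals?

7.05 kilopascals = 7050 pascals
6.1 kilopascals = 6100 pascals
2.04 gigapascals = 2040000000 pascals

6.1 kilopascals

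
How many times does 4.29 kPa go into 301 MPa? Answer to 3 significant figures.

70200

(301 × 10^6) / (4.29 × 10^3) = 70.16 × 10^3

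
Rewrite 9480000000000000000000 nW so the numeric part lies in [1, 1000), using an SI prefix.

9.48 TW

= 9.48e12 W; 1e12 is tera.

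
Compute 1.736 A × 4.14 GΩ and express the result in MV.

7187.04 MV

1.736 × 4.14 × 10⁹ = 7.18704 × 10⁹ V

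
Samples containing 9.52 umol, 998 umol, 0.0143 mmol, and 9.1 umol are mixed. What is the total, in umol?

In umol:
  9.52 umol → 9.52
  998 umol → 998
  0.0143 mmol = 0.0143 × 10³ umol = 14.3
  9.1 umol → 9.1
Sum: 9.52 + 998 + 14.3 + 9.1 = 1030.92

1030.92 umol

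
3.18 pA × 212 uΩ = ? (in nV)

0.00000067416 nV

3.18 × 10⁻¹² × 212 × 10⁻⁶ = 674.16 × 10⁻¹⁸ V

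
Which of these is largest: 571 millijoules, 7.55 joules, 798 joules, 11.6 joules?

571 millijoules = 0.571 joules
7.55 joules = 7.55 joules
798 joules = 798 joules
11.6 joules = 11.6 joules

798 joules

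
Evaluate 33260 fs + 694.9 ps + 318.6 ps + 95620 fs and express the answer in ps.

1142.38 ps

In ps:
  33260 fs = 33260 × 10⁻³ ps = 33.26
  694.9 ps → 694.9
  318.6 ps → 318.6
  95620 fs = 95620 × 10⁻³ ps = 95.62
Sum: 33.26 + 694.9 + 318.6 + 95.62 = 1142.38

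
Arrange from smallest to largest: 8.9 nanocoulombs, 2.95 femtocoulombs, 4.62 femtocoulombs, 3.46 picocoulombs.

2.95 femtocoulombs < 4.62 femtocoulombs < 3.46 picocoulombs < 8.9 nanocoulombs

8.9 nanocoulombs = 0.0000000089 coulombs
2.95 femtocoulombs = 0.00000000000000295 coulombs
4.62 femtocoulombs = 0.00000000000000462 coulombs
3.46 picocoulombs = 0.00000000000346 coulombs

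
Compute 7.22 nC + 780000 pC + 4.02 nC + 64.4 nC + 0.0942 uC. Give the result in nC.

In nC:
  7.22 nC → 7.22
  780000 pC = 780000 × 10^-3 nC = 780
  4.02 nC → 4.02
  64.4 nC → 64.4
  0.0942 uC = 0.0942 × 10^3 nC = 94.2
Sum: 7.22 + 780 + 4.02 + 64.4 + 94.2 = 949.84

949.84 nC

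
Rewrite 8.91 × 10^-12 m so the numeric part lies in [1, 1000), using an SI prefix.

= 8.91 × 10^-12 m; 10^-12 is pico.

8.91 pm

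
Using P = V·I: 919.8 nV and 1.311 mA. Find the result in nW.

919.8 × 10⁻⁹ × 1.311 × 10⁻³ = 1205.8578 × 10⁻¹² W

1.2058578 nW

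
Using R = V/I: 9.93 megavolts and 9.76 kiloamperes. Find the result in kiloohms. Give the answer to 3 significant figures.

(9.93e6) / (9.76e3) = 1.0174e3 Ω

1.02 kiloohms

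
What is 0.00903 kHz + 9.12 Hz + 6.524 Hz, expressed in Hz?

In Hz:
  0.00903 kHz = 0.00903 × 10³ Hz = 9.03
  9.12 Hz → 9.12
  6.524 Hz → 6.524
Sum: 9.03 + 9.12 + 6.524 = 24.674

24.674 Hz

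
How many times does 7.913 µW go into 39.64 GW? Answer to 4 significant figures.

5009000000000000

(39.64e9) / (7.913e-6) = 5.0095e15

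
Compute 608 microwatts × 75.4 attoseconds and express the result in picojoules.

0.0000000458432 picojoules

608 × 10⁻⁶ × 75.4 × 10⁻¹⁸ = 45843.2 × 10⁻²⁴ J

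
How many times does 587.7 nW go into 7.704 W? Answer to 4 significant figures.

(7.704) / (587.7 × 10^-9) = 0.013109 × 10^9

13110000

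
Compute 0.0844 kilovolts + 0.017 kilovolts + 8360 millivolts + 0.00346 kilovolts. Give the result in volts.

113.22 volts

In volts:
  0.0844 kilovolts = 0.0844 × 10^3 volts = 84.4
  0.017 kilovolts = 0.017 × 10^3 volts = 17
  8360 millivolts = 8360 × 10^-3 volts = 8.36
  0.00346 kilovolts = 0.00346 × 10^3 volts = 3.46
Sum: 84.4 + 17 + 8.36 + 3.46 = 113.22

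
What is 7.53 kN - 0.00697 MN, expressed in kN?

In kN:
  7.53 kN → 7.53
  0.00697 MN = 0.00697 × 10^3 kN = 6.97
Difference: 7.53 - 6.97 = 0.56

0.56 kN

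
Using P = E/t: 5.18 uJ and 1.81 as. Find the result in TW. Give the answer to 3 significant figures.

2.86 TW

(5.18 × 10^-6) / (1.81 × 10^-18) = 2.8619 × 10^12 W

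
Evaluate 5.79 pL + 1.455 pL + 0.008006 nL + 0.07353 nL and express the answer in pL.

88.781 pL

In pL:
  5.79 pL → 5.79
  1.455 pL → 1.455
  0.008006 nL = 0.008006e3 pL = 8.006
  0.07353 nL = 0.07353e3 pL = 73.53
Sum: 5.79 + 1.455 + 8.006 + 73.53 = 88.781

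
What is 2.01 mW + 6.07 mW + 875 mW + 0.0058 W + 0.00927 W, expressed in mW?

898.15 mW

In mW:
  2.01 mW → 2.01
  6.07 mW → 6.07
  875 mW → 875
  0.0058 W = 0.0058 × 10³ mW = 5.8
  0.00927 W = 0.00927 × 10³ mW = 9.27
Sum: 2.01 + 6.07 + 875 + 5.8 + 9.27 = 898.15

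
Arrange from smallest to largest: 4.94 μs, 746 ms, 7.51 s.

4.94 μs = 0.00000494 s
746 ms = 0.746 s
7.51 s = 7.51 s

4.94 μs < 746 ms < 7.51 s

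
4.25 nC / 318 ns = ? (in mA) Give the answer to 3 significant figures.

13.4 mA

(4.25e-9) / (318e-9) = 0.013365 A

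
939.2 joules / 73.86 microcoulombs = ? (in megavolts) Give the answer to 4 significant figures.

(939.2) / (73.86e-6) = 12.7159e6 V

12.72 megavolts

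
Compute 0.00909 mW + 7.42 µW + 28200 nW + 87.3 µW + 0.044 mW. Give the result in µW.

In µW:
  0.00909 mW = 0.00909e3 µW = 9.09
  7.42 µW → 7.42
  28200 nW = 28200e-3 µW = 28.2
  87.3 µW → 87.3
  0.044 mW = 0.044e3 µW = 44
Sum: 9.09 + 7.42 + 28.2 + 87.3 + 44 = 176.01

176.01 µW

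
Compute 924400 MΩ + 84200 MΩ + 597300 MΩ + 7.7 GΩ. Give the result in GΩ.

In GΩ:
  924400 MΩ = 924400 × 10^-3 GΩ = 924.4
  84200 MΩ = 84200 × 10^-3 GΩ = 84.2
  597300 MΩ = 597300 × 10^-3 GΩ = 597.3
  7.7 GΩ → 7.7
Sum: 924.4 + 84.2 + 597.3 + 7.7 = 1613.6

1613.6 GΩ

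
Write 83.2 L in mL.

83200 mL

(no prefix) = 10^0, milli = 10^-3; factor is 10^3.
83.2 × 10^3 = 83200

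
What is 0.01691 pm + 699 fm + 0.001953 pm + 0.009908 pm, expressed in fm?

727.771 fm

In fm:
  0.01691 pm = 0.01691 × 10^3 fm = 16.91
  699 fm → 699
  0.001953 pm = 0.001953 × 10^3 fm = 1.953
  0.009908 pm = 0.009908 × 10^3 fm = 9.908
Sum: 16.91 + 699 + 1.953 + 9.908 = 727.771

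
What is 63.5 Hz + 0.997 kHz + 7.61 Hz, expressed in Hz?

1068.11 Hz

In Hz:
  63.5 Hz → 63.5
  0.997 kHz = 0.997 × 10³ Hz = 997
  7.61 Hz → 7.61
Sum: 63.5 + 997 + 7.61 = 1068.11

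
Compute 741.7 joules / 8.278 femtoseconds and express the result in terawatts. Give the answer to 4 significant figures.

(741.7) / (8.278 × 10^-15) = 89.5989 × 10^15 W

89600 terawatts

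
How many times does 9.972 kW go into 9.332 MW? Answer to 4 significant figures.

(9.332e6) / (9.972e3) = 0.93582e3

935.8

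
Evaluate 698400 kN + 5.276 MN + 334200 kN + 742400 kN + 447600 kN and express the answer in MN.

2227.876 MN

In MN:
  698400 kN = 698400 × 10^-3 MN = 698.4
  5.276 MN → 5.276
  334200 kN = 334200 × 10^-3 MN = 334.2
  742400 kN = 742400 × 10^-3 MN = 742.4
  447600 kN = 447600 × 10^-3 MN = 447.6
Sum: 698.4 + 5.276 + 334.2 + 742.4 + 447.6 = 2227.876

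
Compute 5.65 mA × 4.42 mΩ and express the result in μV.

24.973 μV

5.65e-3 × 4.42e-3 = 24.973e-6 V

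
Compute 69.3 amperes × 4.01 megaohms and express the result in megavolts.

277.893 megavolts

69.3 × 4.01 × 10^6 = 277.893 × 10^6 V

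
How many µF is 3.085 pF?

pico = 1e-12, micro = 1e-6; factor is 1e-6.
3.085 × 1e-6 = 0.000003085

0.000003085 µF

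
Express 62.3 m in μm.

62300000 μm

(no prefix) = 10⁰, micro = 10⁻⁶; factor is 10⁶.
62.3 × 10⁶ = 62300000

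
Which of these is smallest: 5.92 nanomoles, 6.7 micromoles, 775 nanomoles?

5.92 nanomoles

5.92 nanomoles = 0.00000000592 moles
6.7 micromoles = 0.0000067 moles
775 nanomoles = 0.000000775 moles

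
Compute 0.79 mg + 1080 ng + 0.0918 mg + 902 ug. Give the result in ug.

1784.88 ug

In ug:
  0.79 mg = 0.79e3 ug = 790
  1080 ng = 1080e-3 ug = 1.08
  0.0918 mg = 0.0918e3 ug = 91.8
  902 ug → 902
Sum: 790 + 1.08 + 91.8 + 902 = 1784.88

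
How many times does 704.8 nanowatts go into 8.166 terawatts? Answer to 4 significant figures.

11590000000000000000

(8.166e12) / (704.8e-9) = 0.011586e21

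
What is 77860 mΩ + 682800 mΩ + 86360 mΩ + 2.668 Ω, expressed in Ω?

849.688 Ω

In Ω:
  77860 mΩ = 77860e-3 Ω = 77.86
  682800 mΩ = 682800e-3 Ω = 682.8
  86360 mΩ = 86360e-3 Ω = 86.36
  2.668 Ω → 2.668
Sum: 77.86 + 682.8 + 86.36 + 2.668 = 849.688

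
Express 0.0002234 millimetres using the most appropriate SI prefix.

223.4 nanometres

= 223.4 × 10⁻⁹ metres; 10⁻⁹ is nano.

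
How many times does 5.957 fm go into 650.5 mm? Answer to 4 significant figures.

109200000000000

(650.5e-3) / (5.957e-15) = 109.2e12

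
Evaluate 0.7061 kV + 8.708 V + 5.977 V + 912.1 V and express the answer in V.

In V:
  0.7061 kV = 0.7061 × 10³ V = 706.1
  8.708 V → 8.708
  5.977 V → 5.977
  912.1 V → 912.1
Sum: 706.1 + 8.708 + 5.977 + 912.1 = 1632.885

1632.885 V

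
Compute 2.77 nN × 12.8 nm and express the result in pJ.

0.000035456 pJ

2.77 × 10⁻⁹ × 12.8 × 10⁻⁹ = 35.456 × 10⁻¹⁸ J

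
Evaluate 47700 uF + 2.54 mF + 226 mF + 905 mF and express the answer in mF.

In mF:
  47700 uF = 47700e-3 mF = 47.7
  2.54 mF → 2.54
  226 mF → 226
  905 mF → 905
Sum: 47.7 + 2.54 + 226 + 905 = 1181.24

1181.24 mF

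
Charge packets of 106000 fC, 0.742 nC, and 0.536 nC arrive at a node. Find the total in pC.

In pC:
  106000 fC = 106000 × 10^-3 pC = 106
  0.742 nC = 0.742 × 10^3 pC = 742
  0.536 nC = 0.536 × 10^3 pC = 536
Sum: 106 + 742 + 536 = 1384

1384 pC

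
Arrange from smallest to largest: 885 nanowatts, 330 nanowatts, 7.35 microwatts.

885 nanowatts = 0.000000885 watts
330 nanowatts = 0.00000033 watts
7.35 microwatts = 0.00000735 watts

330 nanowatts < 885 nanowatts < 7.35 microwatts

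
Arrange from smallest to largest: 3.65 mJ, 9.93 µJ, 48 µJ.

9.93 µJ < 48 µJ < 3.65 mJ

3.65 mJ = 0.00365 J
9.93 µJ = 0.00000993 J
48 µJ = 0.000048 J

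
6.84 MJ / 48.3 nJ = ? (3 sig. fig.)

(6.84 × 10⁶) / (48.3 × 10⁻⁹) = 0.1416 × 10¹⁵

142000000000000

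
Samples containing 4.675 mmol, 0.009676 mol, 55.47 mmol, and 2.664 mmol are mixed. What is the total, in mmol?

72.485 mmol

In mmol:
  4.675 mmol → 4.675
  0.009676 mol = 0.009676 × 10³ mmol = 9.676
  55.47 mmol → 55.47
  2.664 mmol → 2.664
Sum: 4.675 + 9.676 + 55.47 + 2.664 = 72.485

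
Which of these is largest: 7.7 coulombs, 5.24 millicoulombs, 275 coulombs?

7.7 coulombs = 7.7 coulombs
5.24 millicoulombs = 0.00524 coulombs
275 coulombs = 275 coulombs

275 coulombs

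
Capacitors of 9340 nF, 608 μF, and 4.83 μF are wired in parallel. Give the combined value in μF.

In μF:
  9340 nF = 9340 × 10⁻³ μF = 9.34
  608 μF → 608
  4.83 μF → 4.83
Sum: 9.34 + 608 + 4.83 = 622.17

622.17 μF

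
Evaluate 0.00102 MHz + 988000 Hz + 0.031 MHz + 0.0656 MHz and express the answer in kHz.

1085.62 kHz

In kHz:
  0.00102 MHz = 0.00102e3 kHz = 1.02
  988000 Hz = 988000e-3 kHz = 988
  0.031 MHz = 0.031e3 kHz = 31
  0.0656 MHz = 0.0656e3 kHz = 65.6
Sum: 1.02 + 988 + 31 + 65.6 = 1085.62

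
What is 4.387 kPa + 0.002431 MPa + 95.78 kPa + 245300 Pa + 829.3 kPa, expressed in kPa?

1177.198 kPa

In kPa:
  4.387 kPa → 4.387
  0.002431 MPa = 0.002431e3 kPa = 2.431
  95.78 kPa → 95.78
  245300 Pa = 245300e-3 kPa = 245.3
  829.3 kPa → 829.3
Sum: 4.387 + 2.431 + 95.78 + 245.3 + 829.3 = 1177.198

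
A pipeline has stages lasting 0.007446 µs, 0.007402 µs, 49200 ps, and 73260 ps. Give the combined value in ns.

137.308 ns

In ns:
  0.007446 µs = 0.007446e3 ns = 7.446
  0.007402 µs = 0.007402e3 ns = 7.402
  49200 ps = 49200e-3 ns = 49.2
  73260 ps = 73260e-3 ns = 73.26
Sum: 7.446 + 7.402 + 49.2 + 73.26 = 137.308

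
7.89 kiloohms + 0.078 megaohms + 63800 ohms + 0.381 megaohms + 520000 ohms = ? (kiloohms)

1050.69 kiloohms

In kiloohms:
  7.89 kiloohms → 7.89
  0.078 megaohms = 0.078 × 10³ kiloohms = 78
  63800 ohms = 63800 × 10⁻³ kiloohms = 63.8
  0.381 megaohms = 0.381 × 10³ kiloohms = 381
  520000 ohms = 520000 × 10⁻³ kiloohms = 520
Sum: 7.89 + 78 + 63.8 + 381 + 520 = 1050.69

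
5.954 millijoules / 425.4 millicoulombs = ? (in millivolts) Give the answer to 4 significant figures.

14.00 millivolts

(5.954 × 10^-3) / (425.4 × 10^-3) = 0.0139962 V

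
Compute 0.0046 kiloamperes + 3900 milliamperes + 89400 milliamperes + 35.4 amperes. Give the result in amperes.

133.3 amperes

In amperes:
  0.0046 kiloamperes = 0.0046 × 10^3 amperes = 4.6
  3900 milliamperes = 3900 × 10^-3 amperes = 3.9
  89400 milliamperes = 89400 × 10^-3 amperes = 89.4
  35.4 amperes → 35.4
Sum: 4.6 + 3.9 + 89.4 + 35.4 = 133.3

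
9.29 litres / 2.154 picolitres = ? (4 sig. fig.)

(9.29) / (2.154e-12) = 4.3129e12

4313000000000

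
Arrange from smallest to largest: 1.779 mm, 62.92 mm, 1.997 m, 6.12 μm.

1.779 mm = 0.001779 m
62.92 mm = 0.06292 m
1.997 m = 1.997 m
6.12 μm = 0.00000612 m

6.12 μm < 1.779 mm < 62.92 mm < 1.997 m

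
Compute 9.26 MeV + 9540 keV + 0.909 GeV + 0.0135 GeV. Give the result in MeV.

In MeV:
  9.26 MeV → 9.26
  9540 keV = 9540 × 10⁻³ MeV = 9.54
  0.909 GeV = 0.909 × 10³ MeV = 909
  0.0135 GeV = 0.0135 × 10³ MeV = 13.5
Sum: 9.26 + 9.54 + 909 + 13.5 = 941.3

941.3 MeV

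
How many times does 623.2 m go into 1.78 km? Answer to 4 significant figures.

(1.78 × 10³) / (623.2) = 0.0028562 × 10³

2.856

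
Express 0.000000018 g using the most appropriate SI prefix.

18 ng

= 18 × 10⁻⁹ g; 10⁻⁹ is nano.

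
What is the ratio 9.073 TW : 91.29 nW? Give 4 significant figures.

(9.073 × 10^12) / (91.29 × 10^-9) = 0.099387 × 10^21

99390000000000000000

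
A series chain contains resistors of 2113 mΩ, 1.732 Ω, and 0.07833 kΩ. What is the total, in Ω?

In Ω:
  2113 mΩ = 2113 × 10⁻³ Ω = 2.113
  1.732 Ω → 1.732
  0.07833 kΩ = 0.07833 × 10³ Ω = 78.33
Sum: 2.113 + 1.732 + 78.33 = 82.175

82.175 Ω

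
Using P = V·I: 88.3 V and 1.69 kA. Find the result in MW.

88.3 × 1.69 × 10³ = 149.227 × 10³ W

0.149227 MW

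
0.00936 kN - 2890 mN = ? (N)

6.47 N

In N:
  0.00936 kN = 0.00936e3 N = 9.36
  2890 mN = 2890e-3 N = 2.89
Difference: 9.36 - 2.89 = 6.47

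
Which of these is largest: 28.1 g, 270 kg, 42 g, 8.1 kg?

28.1 g = 28.1 g
270 kg = 270000 g
42 g = 42 g
8.1 kg = 8100 g

270 kg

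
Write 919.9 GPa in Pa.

giga = 10^9, (no prefix) = 10^0; factor is 10^9.
919.9 × 10^9 = 919900000000

919900000000 Pa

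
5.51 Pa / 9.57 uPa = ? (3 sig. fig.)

(5.51) / (9.57e-6) = 0.5758e6

576000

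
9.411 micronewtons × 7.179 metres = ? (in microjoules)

67.561569 microjoules

9.411e-6 × 7.179 = 67.561569e-6 J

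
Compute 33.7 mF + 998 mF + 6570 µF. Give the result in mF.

In mF:
  33.7 mF → 33.7
  998 mF → 998
  6570 µF = 6570e-3 mF = 6.57
Sum: 33.7 + 998 + 6.57 = 1038.27

1038.27 mF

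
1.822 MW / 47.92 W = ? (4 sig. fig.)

(1.822 × 10⁶) / (47.92) = 0.038022 × 10⁶

38020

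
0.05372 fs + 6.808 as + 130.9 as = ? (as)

In as:
  0.05372 fs = 0.05372 × 10³ as = 53.72
  6.808 as → 6.808
  130.9 as → 130.9
Sum: 53.72 + 6.808 + 130.9 = 191.428

191.428 as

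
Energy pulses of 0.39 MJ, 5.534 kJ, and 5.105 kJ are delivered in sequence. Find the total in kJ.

400.639 kJ

In kJ:
  0.39 MJ = 0.39 × 10^3 kJ = 390
  5.534 kJ → 5.534
  5.105 kJ → 5.105
Sum: 390 + 5.534 + 5.105 = 400.639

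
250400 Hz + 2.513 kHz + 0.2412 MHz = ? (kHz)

In kHz:
  250400 Hz = 250400e-3 kHz = 250.4
  2.513 kHz → 2.513
  0.2412 MHz = 0.2412e3 kHz = 241.2
Sum: 250.4 + 2.513 + 241.2 = 494.113

494.113 kHz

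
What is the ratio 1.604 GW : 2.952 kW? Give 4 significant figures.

543400

(1.604 × 10⁹) / (2.952 × 10³) = 0.54336 × 10⁶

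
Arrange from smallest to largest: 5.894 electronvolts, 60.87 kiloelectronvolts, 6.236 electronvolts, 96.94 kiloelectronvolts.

5.894 electronvolts < 6.236 electronvolts < 60.87 kiloelectronvolts < 96.94 kiloelectronvolts

5.894 electronvolts = 5.894 electronvolts
60.87 kiloelectronvolts = 60870 electronvolts
6.236 electronvolts = 6.236 electronvolts
96.94 kiloelectronvolts = 96940 electronvolts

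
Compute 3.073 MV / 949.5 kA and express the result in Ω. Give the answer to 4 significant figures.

(3.073e6) / (949.5e3) = 0.00323644e3 Ω

3.236 Ω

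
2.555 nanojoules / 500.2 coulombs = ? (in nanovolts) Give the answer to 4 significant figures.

0.005108 nanovolts

(2.555 × 10⁻⁹) / (500.2) = 0.00510796 × 10⁻⁹ V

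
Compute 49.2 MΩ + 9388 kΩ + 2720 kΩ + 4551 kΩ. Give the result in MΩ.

In MΩ:
  49.2 MΩ → 49.2
  9388 kΩ = 9388 × 10^-3 MΩ = 9.388
  2720 kΩ = 2720 × 10^-3 MΩ = 2.72
  4551 kΩ = 4551 × 10^-3 MΩ = 4.551
Sum: 49.2 + 9.388 + 2.72 + 4.551 = 65.859

65.859 MΩ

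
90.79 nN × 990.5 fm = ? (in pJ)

0.000000089927495 pJ

90.79 × 10^-9 × 990.5 × 10^-15 = 89927.495 × 10^-24 J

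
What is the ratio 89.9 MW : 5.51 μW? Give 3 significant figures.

16300000000000

(89.9 × 10^6) / (5.51 × 10^-6) = 16.32 × 10^12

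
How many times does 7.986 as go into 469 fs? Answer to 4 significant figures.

58730

(469 × 10^-15) / (7.986 × 10^-18) = 58.728 × 10^3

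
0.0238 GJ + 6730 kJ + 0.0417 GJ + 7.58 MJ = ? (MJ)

79.81 MJ

In MJ:
  0.0238 GJ = 0.0238 × 10³ MJ = 23.8
  6730 kJ = 6730 × 10⁻³ MJ = 6.73
  0.0417 GJ = 0.0417 × 10³ MJ = 41.7
  7.58 MJ → 7.58
Sum: 23.8 + 6.73 + 41.7 + 7.58 = 79.81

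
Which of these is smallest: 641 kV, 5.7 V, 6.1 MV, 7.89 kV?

5.7 V

641 kV = 641000 V
5.7 V = 5.7 V
6.1 MV = 6100000 V
7.89 kV = 7890 V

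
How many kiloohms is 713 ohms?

(no prefix) = 1e0, kilo = 1e3; factor is 1e-3.
713 × 1e-3 = 0.713

0.713 kiloohms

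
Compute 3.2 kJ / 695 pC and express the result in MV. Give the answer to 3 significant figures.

4600000 MV

(3.2 × 10^3) / (695 × 10^-12) = 0.0046043 × 10^15 V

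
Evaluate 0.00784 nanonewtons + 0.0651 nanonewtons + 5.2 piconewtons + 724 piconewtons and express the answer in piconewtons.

802.14 piconewtons

In piconewtons:
  0.00784 nanonewtons = 0.00784e3 piconewtons = 7.84
  0.0651 nanonewtons = 0.0651e3 piconewtons = 65.1
  5.2 piconewtons → 5.2
  724 piconewtons → 724
Sum: 7.84 + 65.1 + 5.2 + 724 = 802.14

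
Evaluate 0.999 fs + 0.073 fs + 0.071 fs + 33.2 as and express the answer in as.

In as:
  0.999 fs = 0.999e3 as = 999
  0.073 fs = 0.073e3 as = 73
  0.071 fs = 0.071e3 as = 71
  33.2 as → 33.2
Sum: 999 + 73 + 71 + 33.2 = 1176.2

1176.2 as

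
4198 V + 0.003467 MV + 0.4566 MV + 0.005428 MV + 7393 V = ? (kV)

In kV:
  4198 V = 4198 × 10⁻³ kV = 4.198
  0.003467 MV = 0.003467 × 10³ kV = 3.467
  0.4566 MV = 0.4566 × 10³ kV = 456.6
  0.005428 MV = 0.005428 × 10³ kV = 5.428
  7393 V = 7393 × 10⁻³ kV = 7.393
Sum: 4.198 + 3.467 + 456.6 + 5.428 + 7.393 = 477.086

477.086 kV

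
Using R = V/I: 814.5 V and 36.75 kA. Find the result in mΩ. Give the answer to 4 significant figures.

(814.5) / (36.75 × 10³) = 22.1633 × 10⁻³ Ω

22.16 mΩ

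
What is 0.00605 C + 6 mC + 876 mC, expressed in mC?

888.05 mC

In mC:
  0.00605 C = 0.00605 × 10³ mC = 6.05
  6 mC → 6
  876 mC → 876
Sum: 6.05 + 6 + 876 = 888.05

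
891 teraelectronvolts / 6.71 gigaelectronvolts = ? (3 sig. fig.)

(891 × 10^12) / (6.71 × 10^9) = 132.8 × 10^3

133000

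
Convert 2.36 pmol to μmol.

0.00000236 μmol

pico = 10^-12, micro = 10^-6; factor is 10^-6.
2.36 × 10^-6 = 0.00000236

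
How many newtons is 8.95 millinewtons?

milli = 10⁻³, (no prefix) = 10⁰; factor is 10⁻³.
8.95 × 10⁻³ = 0.00895

0.00895 newtons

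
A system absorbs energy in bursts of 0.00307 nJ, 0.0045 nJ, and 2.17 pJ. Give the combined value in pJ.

9.74 pJ

In pJ:
  0.00307 nJ = 0.00307 × 10^3 pJ = 3.07
  0.0045 nJ = 0.0045 × 10^3 pJ = 4.5
  2.17 pJ → 2.17
Sum: 3.07 + 4.5 + 2.17 = 9.74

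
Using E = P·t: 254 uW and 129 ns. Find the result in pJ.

254 × 10^-6 × 129 × 10^-9 = 32766 × 10^-15 J

32.766 pJ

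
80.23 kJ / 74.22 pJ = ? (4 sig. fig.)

(80.23 × 10³) / (74.22 × 10⁻¹²) = 1.081 × 10¹⁵

1081000000000000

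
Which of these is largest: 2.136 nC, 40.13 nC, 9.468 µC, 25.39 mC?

2.136 nC = 0.000000002136 C
40.13 nC = 0.00000004013 C
9.468 µC = 0.000009468 C
25.39 mC = 0.02539 C

25.39 mC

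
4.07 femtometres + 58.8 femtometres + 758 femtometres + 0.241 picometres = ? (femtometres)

1061.87 femtometres

In femtometres:
  4.07 femtometres → 4.07
  58.8 femtometres → 58.8
  758 femtometres → 758
  0.241 picometres = 0.241 × 10³ femtometres = 241
Sum: 4.07 + 58.8 + 758 + 241 = 1061.87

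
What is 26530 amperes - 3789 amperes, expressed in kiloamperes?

In kiloamperes:
  26530 amperes = 26530e-3 kiloamperes = 26.53
  3789 amperes = 3789e-3 kiloamperes = 3.789
Difference: 26.53 - 3.789 = 22.741

22.741 kiloamperes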